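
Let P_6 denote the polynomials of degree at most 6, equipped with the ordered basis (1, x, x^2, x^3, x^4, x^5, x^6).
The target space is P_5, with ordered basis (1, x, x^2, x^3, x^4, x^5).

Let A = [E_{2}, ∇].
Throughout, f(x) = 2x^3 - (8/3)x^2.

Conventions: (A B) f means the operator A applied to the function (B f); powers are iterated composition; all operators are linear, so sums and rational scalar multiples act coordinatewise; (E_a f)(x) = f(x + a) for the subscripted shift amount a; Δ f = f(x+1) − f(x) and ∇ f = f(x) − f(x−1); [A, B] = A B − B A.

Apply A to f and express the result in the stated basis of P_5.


∇ f = 6x^2 - (34/3)x + 14/3
E_{2} ∇ f = 6x^2 + (38/3)x + 6
E_{2} f = 2x^3 + (28/3)x^2 + (40/3)x + 16/3
∇ E_{2} f = 6x^2 + (38/3)x + 6
[E_{2}, ∇] f = 0

the result is g(x) = 0


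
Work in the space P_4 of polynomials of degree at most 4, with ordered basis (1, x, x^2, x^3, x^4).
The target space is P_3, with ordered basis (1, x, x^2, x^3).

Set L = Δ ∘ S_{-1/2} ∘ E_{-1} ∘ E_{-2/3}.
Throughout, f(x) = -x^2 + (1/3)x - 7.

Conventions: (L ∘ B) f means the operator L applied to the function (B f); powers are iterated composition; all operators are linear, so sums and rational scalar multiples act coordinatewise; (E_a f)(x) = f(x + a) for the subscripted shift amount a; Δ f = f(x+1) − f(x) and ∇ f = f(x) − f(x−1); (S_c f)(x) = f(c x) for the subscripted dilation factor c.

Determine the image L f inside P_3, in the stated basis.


the result is g(x) = -(1/2)x - 25/12

E_{-2/3} f = -x^2 + (5/3)x - 23/3
E_{-1} E_{-2/3} f = -x^2 + (11/3)x - 31/3
S_{-1/2} E_{-1} E_{-2/3} f = -(1/4)x^2 - (11/6)x - 31/3
Δ S_{-1/2} E_{-1} E_{-2/3} f = -(1/2)x - 25/12


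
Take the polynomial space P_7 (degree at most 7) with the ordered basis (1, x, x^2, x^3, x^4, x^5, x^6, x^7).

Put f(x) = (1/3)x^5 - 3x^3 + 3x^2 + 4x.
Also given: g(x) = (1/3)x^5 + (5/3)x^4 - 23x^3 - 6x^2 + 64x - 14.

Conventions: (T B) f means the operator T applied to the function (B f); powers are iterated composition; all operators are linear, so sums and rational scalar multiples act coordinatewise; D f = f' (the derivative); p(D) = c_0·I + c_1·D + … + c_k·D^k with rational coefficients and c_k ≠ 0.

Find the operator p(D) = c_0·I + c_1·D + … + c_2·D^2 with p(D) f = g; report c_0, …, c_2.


D^0 f = (1/3)x^5 - 3x^3 + 3x^2 + 4x
D^1 f = (5/3)x^4 - 9x^2 + 6x + 4
D^2 f = (20/3)x^3 - 18x + 6
matching coefficients of g against c_0 f + c_1 Df + … from the top degree down determines the c_i
solution: c_0 = 1, c_1 = 1, c_2 = -3

p(D) = I + D − 3·D^2, i.e. c_0 = 1, c_1 = 1, c_2 = -3


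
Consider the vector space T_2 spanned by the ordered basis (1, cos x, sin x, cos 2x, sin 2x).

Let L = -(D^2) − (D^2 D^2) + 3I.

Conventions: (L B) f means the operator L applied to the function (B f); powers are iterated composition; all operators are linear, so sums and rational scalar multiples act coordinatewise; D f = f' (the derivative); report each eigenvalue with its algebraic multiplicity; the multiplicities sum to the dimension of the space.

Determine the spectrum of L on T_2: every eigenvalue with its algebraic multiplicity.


image of 1: 3
image of cos x: 3cos x
image of sin x: 3sin x
image of cos 2x: -9cos 2x
image of sin 2x: -9sin 2x
the matrix is diagonal; its diagonal is (3, 3, 3, -9, -9)
for a triangular matrix the eigenvalues are the diagonal entries, with algebraic multiplicity their repetition count

λ = -9 (multiplicity 2), λ = 3 (multiplicity 3)


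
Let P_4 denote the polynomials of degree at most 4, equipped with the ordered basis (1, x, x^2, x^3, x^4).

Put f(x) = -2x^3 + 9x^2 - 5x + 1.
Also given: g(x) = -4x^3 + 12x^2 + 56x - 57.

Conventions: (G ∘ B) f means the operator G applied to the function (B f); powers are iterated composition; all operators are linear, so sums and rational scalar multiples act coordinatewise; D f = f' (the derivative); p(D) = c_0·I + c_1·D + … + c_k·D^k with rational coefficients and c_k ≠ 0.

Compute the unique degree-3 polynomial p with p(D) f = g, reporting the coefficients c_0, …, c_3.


p(D) = 2·I + D − 4·D^2 − (3/2)·D^3, i.e. c_0 = 2, c_1 = 1, c_2 = -4, c_3 = -3/2

D^0 f = -2x^3 + 9x^2 - 5x + 1
D^1 f = -6x^2 + 18x - 5
D^2 f = -12x + 18
D^3 f = -12
matching coefficients of g against c_0 f + c_1 Df + … from the top degree down determines the c_i
solution: c_0 = 2, c_1 = 1, c_2 = -4, c_3 = -3/2


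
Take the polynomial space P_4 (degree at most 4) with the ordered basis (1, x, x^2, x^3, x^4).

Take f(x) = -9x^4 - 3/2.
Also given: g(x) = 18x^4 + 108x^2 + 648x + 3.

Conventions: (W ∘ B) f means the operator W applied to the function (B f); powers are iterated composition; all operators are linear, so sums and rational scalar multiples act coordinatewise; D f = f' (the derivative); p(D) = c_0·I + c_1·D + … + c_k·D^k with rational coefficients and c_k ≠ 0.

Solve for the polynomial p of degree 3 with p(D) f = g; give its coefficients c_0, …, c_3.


D^0 f = -9x^4 - 3/2
D^1 f = -36x^3
D^2 f = -108x^2
D^3 f = -216x
matching coefficients of g against c_0 f + c_1 Df + … from the top degree down determines the c_i
solution: c_0 = -2, c_1 = 0, c_2 = -1, c_3 = -3

p(D) = -2·I − D^2 − 3·D^3, i.e. c_0 = -2, c_1 = 0, c_2 = -1, c_3 = -3


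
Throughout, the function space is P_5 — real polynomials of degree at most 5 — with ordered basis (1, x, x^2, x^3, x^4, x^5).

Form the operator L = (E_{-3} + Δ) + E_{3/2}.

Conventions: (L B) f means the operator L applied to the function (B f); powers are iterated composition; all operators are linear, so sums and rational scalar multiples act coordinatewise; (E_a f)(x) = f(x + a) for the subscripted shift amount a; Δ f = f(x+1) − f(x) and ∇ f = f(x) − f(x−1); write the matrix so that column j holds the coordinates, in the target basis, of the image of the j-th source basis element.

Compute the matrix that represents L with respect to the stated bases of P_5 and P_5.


image of 1: 2
image of x: 2x - 1/2
image of x^2: 2x^2 - x + 49/4
image of x^3: 2x^3 - (3/2)x^2 + (147/4)x - 181/8
image of x^4: 2x^4 - 2x^3 + (147/2)x^2 - (181/2)x + 1393/16
image of x^5: 2x^5 - (5/2)x^4 + (245/2)x^3 - (905/4)x^2 + (6965/16)x - 7501/32
each image's coordinates form column j of the matrix

the matrix is [[2, -1/2, 49/4, -181/8, 1393/16, -7501/32]; [0, 2, -1, 147/4, -181/2, 6965/16]; [0, 0, 2, -3/2, 147/2, -905/4]; [0, 0, 0, 2, -2, 245/2]; [0, 0, 0, 0, 2, -5/2]; [0, 0, 0, 0, 0, 2]] (rows listed top to bottom)


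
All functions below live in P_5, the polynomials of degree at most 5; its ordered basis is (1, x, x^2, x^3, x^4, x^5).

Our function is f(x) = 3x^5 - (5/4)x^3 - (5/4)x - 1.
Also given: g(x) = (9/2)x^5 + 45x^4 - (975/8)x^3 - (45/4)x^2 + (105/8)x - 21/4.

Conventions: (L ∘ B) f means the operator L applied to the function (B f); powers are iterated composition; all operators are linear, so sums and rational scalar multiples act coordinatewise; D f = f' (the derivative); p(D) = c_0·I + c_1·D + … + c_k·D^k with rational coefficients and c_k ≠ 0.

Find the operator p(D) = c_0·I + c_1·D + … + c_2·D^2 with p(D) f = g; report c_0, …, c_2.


D^0 f = 3x^5 - (5/4)x^3 - (5/4)x - 1
D^1 f = 15x^4 - (15/4)x^2 - 5/4
D^2 f = 60x^3 - (15/2)x
matching coefficients of g against c_0 f + c_1 Df + … from the top degree down determines the c_i
solution: c_0 = 3/2, c_1 = 3, c_2 = -2

p(D) = (3/2)·I + 3·D − 2·D^2, i.e. c_0 = 3/2, c_1 = 3, c_2 = -2


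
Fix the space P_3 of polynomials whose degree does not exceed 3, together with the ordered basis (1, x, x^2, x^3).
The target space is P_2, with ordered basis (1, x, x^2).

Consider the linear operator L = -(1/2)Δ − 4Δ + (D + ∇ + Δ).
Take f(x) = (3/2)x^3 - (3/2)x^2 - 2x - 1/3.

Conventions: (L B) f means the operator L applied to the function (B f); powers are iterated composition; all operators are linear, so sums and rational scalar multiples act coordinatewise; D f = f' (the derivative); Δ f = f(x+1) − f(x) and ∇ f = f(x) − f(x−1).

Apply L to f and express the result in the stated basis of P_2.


the result is g(x) = -(27/4)x^2 - (63/4)x + 6

Δ f = (9/2)x^2 + (3/2)x - 2
(-(1/2)Δ) f = -(9/4)x^2 - (3/4)x + 1
Δ f = (9/2)x^2 + (3/2)x - 2
(-4Δ) f = -18x^2 - 6x + 8
D f = (9/2)x^2 - 3x - 2
∇ f = (9/2)x^2 - (15/2)x + 1
Δ f = (9/2)x^2 + (3/2)x - 2
(D + ∇ + Δ) f = (27/2)x^2 - 9x - 3
(-(1/2)Δ − 4Δ + (D + ∇ + Δ)) f = -(27/4)x^2 - (63/4)x + 6


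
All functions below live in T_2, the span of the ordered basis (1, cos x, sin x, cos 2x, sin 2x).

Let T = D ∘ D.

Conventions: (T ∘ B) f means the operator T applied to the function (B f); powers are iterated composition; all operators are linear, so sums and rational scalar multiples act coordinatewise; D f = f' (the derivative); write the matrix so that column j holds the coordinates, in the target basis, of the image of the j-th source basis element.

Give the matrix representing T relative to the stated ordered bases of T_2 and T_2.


the matrix is [[0, 0, 0, 0, 0]; [0, -1, 0, 0, 0]; [0, 0, -1, 0, 0]; [0, 0, 0, -4, 0]; [0, 0, 0, 0, -4]] (rows listed top to bottom)

image of 1: 0
image of cos x: -cos x
image of sin x: -sin x
image of cos 2x: -4cos 2x
image of sin 2x: -4sin 2x
each image's coordinates form column j of the matrix


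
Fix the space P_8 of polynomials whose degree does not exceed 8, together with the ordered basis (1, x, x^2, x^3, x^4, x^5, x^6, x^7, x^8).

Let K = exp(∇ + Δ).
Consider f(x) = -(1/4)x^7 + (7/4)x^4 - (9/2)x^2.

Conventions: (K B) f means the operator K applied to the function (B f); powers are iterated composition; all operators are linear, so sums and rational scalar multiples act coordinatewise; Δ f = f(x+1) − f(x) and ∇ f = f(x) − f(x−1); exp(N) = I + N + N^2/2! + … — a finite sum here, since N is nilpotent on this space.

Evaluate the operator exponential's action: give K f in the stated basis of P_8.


g(x) = -(1/4)x^7 - (7/2)x^6 - 21x^5 - (343/4)x^4 - 266x^3 - 561x^2 - 732x - 913/2

order-1 term: -(7/2)x^6 - (35/2)x^4 + 14x^3 - (21/2)x^2 - 4x - 1/2
order-2 term: -21x^5 - 140x^3 + 42x^2 - 112x + 10
order-3 term: -70x^4 - 420x^2 + 56x - 182
order-4 term: -140x^3 - 560x + 28
order-5 term: -168x^2 - 280
order-6 term: -112x
order-7 term: -32
the series for exp(∇ + Δ) f terminates at order 7
exp(∇ + Δ) f = -(1/4)x^7 - (7/2)x^6 - 21x^5 - (343/4)x^4 - 266x^3 - 561x^2 - 732x - 913/2


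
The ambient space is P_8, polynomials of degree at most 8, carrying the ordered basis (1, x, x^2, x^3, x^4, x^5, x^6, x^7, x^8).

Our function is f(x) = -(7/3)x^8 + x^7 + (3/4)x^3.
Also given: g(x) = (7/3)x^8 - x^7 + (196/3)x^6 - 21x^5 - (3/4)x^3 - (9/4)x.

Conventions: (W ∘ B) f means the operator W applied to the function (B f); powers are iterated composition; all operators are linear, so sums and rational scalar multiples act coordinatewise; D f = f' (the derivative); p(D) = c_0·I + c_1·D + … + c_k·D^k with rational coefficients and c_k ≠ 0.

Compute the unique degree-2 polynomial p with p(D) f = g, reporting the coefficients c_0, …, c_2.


p(D) = -I − (1/2)·D^2, i.e. c_0 = -1, c_1 = 0, c_2 = -1/2

D^0 f = -(7/3)x^8 + x^7 + (3/4)x^3
D^1 f = -(56/3)x^7 + 7x^6 + (9/4)x^2
D^2 f = -(392/3)x^6 + 42x^5 + (9/2)x
matching coefficients of g against c_0 f + c_1 Df + … from the top degree down determines the c_i
solution: c_0 = -1, c_1 = 0, c_2 = -1/2


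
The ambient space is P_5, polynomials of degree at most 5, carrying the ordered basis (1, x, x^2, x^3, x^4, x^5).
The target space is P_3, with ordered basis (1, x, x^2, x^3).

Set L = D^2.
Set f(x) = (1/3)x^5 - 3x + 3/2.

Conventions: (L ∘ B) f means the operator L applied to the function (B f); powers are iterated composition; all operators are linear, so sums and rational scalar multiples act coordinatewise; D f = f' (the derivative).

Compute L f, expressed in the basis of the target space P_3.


D f = (5/3)x^4 - 3
D D f = (20/3)x^3

the image equals g(x) = (20/3)x^3


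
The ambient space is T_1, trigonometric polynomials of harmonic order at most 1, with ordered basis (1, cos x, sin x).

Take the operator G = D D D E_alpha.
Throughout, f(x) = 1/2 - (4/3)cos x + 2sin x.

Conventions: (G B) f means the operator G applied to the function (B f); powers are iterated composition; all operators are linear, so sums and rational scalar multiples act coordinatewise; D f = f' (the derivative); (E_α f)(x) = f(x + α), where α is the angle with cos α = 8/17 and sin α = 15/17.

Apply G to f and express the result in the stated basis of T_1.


E_alpha f = 1/2 + (58/51)cos x + (36/17)sin x
D E_alpha f = (36/17)cos x - (58/51)sin x
D D E_alpha f = -(58/51)cos x - (36/17)sin x
D (D D E_alpha) f = -(36/17)cos x + (58/51)sin x

the image equals g(x) = -(36/17)cos x + (58/51)sin x


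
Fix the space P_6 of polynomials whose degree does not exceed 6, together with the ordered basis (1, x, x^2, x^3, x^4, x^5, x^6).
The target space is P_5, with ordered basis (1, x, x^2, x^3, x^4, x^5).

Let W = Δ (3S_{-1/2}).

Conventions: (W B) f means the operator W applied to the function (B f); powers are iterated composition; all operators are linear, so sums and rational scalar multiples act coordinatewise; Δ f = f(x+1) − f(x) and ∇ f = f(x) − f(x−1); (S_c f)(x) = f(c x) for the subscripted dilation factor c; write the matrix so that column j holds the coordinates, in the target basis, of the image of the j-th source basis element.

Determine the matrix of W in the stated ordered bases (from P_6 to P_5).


image of 1: 0
image of x: -3/2
image of x^2: (3/2)x + 3/4
image of x^3: -(9/8)x^2 - (9/8)x - 3/8
image of x^4: (3/4)x^3 + (9/8)x^2 + (3/4)x + 3/16
image of x^5: -(15/32)x^4 - (15/16)x^3 - (15/16)x^2 - (15/32)x - 3/32
image of x^6: (9/32)x^5 + (45/64)x^4 + (15/16)x^3 + (45/64)x^2 + (9/32)x + 3/64
each image's coordinates form column j of the matrix

the matrix is [[0, -3/2, 3/4, -3/8, 3/16, -3/32, 3/64]; [0, 0, 3/2, -9/8, 3/4, -15/32, 9/32]; [0, 0, 0, -9/8, 9/8, -15/16, 45/64]; [0, 0, 0, 0, 3/4, -15/16, 15/16]; [0, 0, 0, 0, 0, -15/32, 45/64]; [0, 0, 0, 0, 0, 0, 9/32]] (rows listed top to bottom)


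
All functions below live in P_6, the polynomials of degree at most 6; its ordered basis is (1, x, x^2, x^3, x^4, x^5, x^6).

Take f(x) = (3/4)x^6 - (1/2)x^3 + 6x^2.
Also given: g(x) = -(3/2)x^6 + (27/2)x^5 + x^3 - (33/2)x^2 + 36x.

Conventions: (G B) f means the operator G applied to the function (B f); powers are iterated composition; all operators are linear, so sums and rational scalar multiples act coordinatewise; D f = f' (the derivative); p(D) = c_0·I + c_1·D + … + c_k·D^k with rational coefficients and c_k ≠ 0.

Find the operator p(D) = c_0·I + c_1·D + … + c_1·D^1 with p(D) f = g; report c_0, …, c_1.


D^0 f = (3/4)x^6 - (1/2)x^3 + 6x^2
D^1 f = (9/2)x^5 - (3/2)x^2 + 12x
matching coefficients of g against c_0 f + c_1 Df + … from the top degree down determines the c_i
solution: c_0 = -2, c_1 = 3

c_0 = -2, c_1 = 3


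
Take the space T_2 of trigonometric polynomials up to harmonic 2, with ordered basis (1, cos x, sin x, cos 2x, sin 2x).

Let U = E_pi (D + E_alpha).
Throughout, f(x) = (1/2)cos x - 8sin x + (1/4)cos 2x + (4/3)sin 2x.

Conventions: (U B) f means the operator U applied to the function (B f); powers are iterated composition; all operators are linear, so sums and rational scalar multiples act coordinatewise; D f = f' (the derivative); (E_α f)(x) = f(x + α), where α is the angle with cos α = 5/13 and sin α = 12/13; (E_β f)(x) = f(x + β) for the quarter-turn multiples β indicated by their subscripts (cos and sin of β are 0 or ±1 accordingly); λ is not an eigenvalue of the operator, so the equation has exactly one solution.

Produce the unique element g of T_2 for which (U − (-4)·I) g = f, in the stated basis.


write g with unknown coordinates in the stated basis and equate coefficients in (U − (-4)·I) g = f
solving from the highest basis element down gives g = -(353/436)cos x - (777/436)sin x - (5657/36924)cos 2x + (5143/18462)sin 2x
check: U g = (815/218)cos x - (95/109)sin x + (31859/36924)cos 2x + (674/3077)sin 2x
so U g − (-4)·g = (1/2)cos x - 8sin x + (1/4)cos 2x + (4/3)sin 2x = f ✓

g(x) = -(353/436)cos x - (777/436)sin x - (5657/36924)cos 2x + (5143/18462)sin 2x


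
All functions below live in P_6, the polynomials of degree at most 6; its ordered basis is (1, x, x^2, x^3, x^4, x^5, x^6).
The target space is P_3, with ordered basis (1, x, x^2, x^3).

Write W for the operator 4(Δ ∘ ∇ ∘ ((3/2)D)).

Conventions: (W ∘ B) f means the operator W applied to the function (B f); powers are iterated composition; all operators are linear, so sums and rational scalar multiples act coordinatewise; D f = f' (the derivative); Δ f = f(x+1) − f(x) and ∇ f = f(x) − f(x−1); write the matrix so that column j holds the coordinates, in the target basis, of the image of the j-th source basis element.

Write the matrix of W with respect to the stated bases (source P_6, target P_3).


the matrix is [[0, 0, 0, 36, 0, 60, 0]; [0, 0, 0, 0, 144, 0, 360]; [0, 0, 0, 0, 0, 360, 0]; [0, 0, 0, 0, 0, 0, 720]] (rows listed top to bottom)

image of 1: 0
image of x: 0
image of x^2: 0
image of x^3: 36
image of x^4: 144x
image of x^5: 360x^2 + 60
image of x^6: 720x^3 + 360x
each image's coordinates form column j of the matrix


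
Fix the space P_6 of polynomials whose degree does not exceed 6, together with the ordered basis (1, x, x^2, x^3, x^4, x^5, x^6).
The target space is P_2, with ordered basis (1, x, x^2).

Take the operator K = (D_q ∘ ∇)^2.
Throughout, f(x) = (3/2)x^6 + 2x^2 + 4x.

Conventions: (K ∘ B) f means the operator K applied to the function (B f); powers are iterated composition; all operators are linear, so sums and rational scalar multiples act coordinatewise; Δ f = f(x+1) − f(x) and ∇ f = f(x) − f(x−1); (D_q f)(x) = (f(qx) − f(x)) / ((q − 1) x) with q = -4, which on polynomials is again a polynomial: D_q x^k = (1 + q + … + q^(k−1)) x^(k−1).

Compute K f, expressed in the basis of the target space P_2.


the image equals g(x) = 95940x^2 + (45765/2)x + 9435/2

∇ f = 9x^5 - (45/2)x^4 + 30x^3 - (45/2)x^2 + 13x + 1/2
D_q ∇ f = 1845x^4 + (2295/2)x^3 + 390x^2 + (135/2)x + 13
∇ (D_q ∘ ∇) f = 7380x^3 - (15255/2)x^2 + (9435/2)x - 1020
D_q ∇ (D_q ∘ ∇) f = 95940x^2 + (45765/2)x + 9435/2


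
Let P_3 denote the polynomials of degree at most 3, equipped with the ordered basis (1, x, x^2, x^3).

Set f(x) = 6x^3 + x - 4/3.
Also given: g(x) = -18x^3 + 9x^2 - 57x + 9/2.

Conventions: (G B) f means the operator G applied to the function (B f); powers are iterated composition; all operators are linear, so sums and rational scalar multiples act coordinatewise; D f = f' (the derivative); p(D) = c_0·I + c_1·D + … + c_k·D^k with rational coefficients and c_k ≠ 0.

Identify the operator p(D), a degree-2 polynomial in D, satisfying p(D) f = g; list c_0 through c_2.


c_0 = -3, c_1 = 1/2, c_2 = -3/2

D^0 f = 6x^3 + x - 4/3
D^1 f = 18x^2 + 1
D^2 f = 36x
matching coefficients of g against c_0 f + c_1 Df + … from the top degree down determines the c_i
solution: c_0 = -3, c_1 = 1/2, c_2 = -3/2


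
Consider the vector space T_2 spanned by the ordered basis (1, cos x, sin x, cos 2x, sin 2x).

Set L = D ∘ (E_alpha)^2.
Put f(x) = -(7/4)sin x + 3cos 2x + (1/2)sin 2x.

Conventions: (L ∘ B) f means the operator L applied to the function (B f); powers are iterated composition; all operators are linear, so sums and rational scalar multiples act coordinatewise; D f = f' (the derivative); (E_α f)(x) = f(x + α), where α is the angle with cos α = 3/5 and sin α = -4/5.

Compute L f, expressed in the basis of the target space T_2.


E_alpha f = (7/5)cos x - (21/20)sin x - (33/25)cos 2x + (137/50)sin 2x
E_alpha E_alpha f = (42/25)cos x + (49/100)sin x - (1413/625)cos 2x - (2543/1250)sin 2x
D (E_alpha)^2 f = (49/100)cos x - (42/25)sin x - (2543/625)cos 2x + (2826/625)sin 2x

g(x) = (49/100)cos x - (42/25)sin x - (2543/625)cos 2x + (2826/625)sin 2x


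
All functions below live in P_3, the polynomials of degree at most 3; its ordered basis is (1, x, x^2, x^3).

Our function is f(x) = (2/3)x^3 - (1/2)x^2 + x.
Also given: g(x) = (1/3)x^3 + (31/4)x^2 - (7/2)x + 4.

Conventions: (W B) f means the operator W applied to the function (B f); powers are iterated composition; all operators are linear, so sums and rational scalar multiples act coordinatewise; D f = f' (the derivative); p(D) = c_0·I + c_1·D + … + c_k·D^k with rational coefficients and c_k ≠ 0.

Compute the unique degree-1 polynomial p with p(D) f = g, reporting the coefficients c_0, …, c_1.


D^0 f = (2/3)x^3 - (1/2)x^2 + x
D^1 f = 2x^2 - x + 1
matching coefficients of g against c_0 f + c_1 Df + … from the top degree down determines the c_i
solution: c_0 = 1/2, c_1 = 4

p(D) = (1/2)·I + 4·D, i.e. c_0 = 1/2, c_1 = 4


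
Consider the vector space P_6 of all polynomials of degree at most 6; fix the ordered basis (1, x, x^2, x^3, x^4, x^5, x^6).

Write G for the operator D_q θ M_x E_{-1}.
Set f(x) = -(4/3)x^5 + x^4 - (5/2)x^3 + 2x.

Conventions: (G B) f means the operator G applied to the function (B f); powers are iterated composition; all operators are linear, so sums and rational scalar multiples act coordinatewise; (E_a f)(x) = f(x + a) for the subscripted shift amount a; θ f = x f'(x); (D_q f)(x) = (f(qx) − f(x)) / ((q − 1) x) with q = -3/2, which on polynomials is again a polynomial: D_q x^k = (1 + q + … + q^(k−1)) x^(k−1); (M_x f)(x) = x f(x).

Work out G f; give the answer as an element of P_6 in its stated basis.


E_{-1} f = -(4/3)x^5 + (23/3)x^4 - (119/6)x^3 + (161/6)x^2 - (97/6)x + 17/6
M_x E_{-1} f = -(4/3)x^6 + (23/3)x^5 - (119/6)x^4 + (161/6)x^3 - (97/6)x^2 + (17/6)x
θ M_x E_{-1} f = -8x^6 + (115/3)x^5 - (238/3)x^4 + (161/2)x^3 - (97/3)x^2 + (17/6)x
D_q θ M_x E_{-1} f = (133/4)x^5 + (6325/48)x^4 + (1547/12)x^3 + (1127/8)x^2 + (97/6)x + 17/6

g(x) = (133/4)x^5 + (6325/48)x^4 + (1547/12)x^3 + (1127/8)x^2 + (97/6)x + 17/6


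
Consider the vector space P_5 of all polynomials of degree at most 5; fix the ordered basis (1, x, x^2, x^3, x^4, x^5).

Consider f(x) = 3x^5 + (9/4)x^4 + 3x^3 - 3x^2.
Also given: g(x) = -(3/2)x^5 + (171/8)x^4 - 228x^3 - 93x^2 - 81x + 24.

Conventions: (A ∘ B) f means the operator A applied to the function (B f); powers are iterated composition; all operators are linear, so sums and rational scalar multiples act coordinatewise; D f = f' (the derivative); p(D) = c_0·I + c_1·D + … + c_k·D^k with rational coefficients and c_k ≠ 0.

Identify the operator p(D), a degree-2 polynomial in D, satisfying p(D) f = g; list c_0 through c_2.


D^0 f = 3x^5 + (9/4)x^4 + 3x^3 - 3x^2
D^1 f = 15x^4 + 9x^3 + 9x^2 - 6x
D^2 f = 60x^3 + 27x^2 + 18x - 6
matching coefficients of g against c_0 f + c_1 Df + … from the top degree down determines the c_i
solution: c_0 = -1/2, c_1 = 3/2, c_2 = -4

c_0 = -1/2, c_1 = 3/2, c_2 = -4


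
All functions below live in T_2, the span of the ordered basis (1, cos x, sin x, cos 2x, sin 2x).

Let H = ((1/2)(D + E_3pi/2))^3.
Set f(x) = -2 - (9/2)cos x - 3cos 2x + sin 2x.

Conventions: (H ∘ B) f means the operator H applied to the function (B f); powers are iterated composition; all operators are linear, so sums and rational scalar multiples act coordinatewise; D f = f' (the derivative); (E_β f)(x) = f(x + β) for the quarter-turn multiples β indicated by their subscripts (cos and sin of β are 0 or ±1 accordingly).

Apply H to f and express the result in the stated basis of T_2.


D f = (9/2)sin x + 2cos 2x + 6sin 2x
E_3pi/2 f = -2 - (9/2)sin x + 3cos 2x - sin 2x
(D + E_3pi/2) f = -2 + 5cos 2x + 5sin 2x
((1/2)(D + E_3pi/2)) f = -1 + (5/2)cos 2x + (5/2)sin 2x
D ((1/2)(D + E_3pi/2)) f = 5cos 2x - 5sin 2x
E_3pi/2 ((1/2)(D + E_3pi/2)) f = -1 - (5/2)cos 2x - (5/2)sin 2x
(D + E_3pi/2) ((1/2)(D + E_3pi/2)) f = -1 + (5/2)cos 2x - (15/2)sin 2x
((1/2)(D + E_3pi/2)) ((1/2)(D + E_3pi/2)) f = -1/2 + (5/4)cos 2x - (15/4)sin 2x
D ((1/2)(D + E_3pi/2)) ((1/2)(D + E_3pi/2)) f = -(15/2)cos 2x - (5/2)sin 2x
E_3pi/2 ((1/2)(D + E_3pi/2)) ((1/2)(D + E_3pi/2)) f = -1/2 - (5/4)cos 2x + (15/4)sin 2x
(D + E_3pi/2) ((1/2)(D + E_3pi/2)) ((1/2)(D + E_3pi/2)) f = -1/2 - (35/4)cos 2x + (5/4)sin 2x
((1/2)(D + E_3pi/2)) ((1/2)(D + E_3pi/2)) ((1/2)(D + E_3pi/2)) f = -1/4 - (35/8)cos 2x + (5/8)sin 2x

the result is g(x) = -1/4 - (35/8)cos 2x + (5/8)sin 2x


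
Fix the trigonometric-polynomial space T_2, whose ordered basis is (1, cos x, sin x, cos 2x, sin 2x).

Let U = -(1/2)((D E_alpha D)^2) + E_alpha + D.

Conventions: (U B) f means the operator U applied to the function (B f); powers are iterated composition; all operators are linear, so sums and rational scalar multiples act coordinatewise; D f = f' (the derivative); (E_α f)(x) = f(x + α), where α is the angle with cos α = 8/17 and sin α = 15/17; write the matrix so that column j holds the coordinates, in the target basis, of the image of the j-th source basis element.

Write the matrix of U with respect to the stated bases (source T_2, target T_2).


the matrix is [[1, 0, 0, 0, 0]; [0, 433/578, 424/289, 0, 0]; [0, -424/289, 433/578, 0, 0]; [0, 0, 0, 206903/83521, 854642/83521]; [0, 0, 0, -854642/83521, 206903/83521]] (rows listed top to bottom)

image of 1: 1
image of cos x: (433/578)cos x - (424/289)sin x
image of sin x: (424/289)cos x + (433/578)sin x
image of cos 2x: (206903/83521)cos 2x - (854642/83521)sin 2x
image of sin 2x: (854642/83521)cos 2x + (206903/83521)sin 2x
each image's coordinates form column j of the matrix


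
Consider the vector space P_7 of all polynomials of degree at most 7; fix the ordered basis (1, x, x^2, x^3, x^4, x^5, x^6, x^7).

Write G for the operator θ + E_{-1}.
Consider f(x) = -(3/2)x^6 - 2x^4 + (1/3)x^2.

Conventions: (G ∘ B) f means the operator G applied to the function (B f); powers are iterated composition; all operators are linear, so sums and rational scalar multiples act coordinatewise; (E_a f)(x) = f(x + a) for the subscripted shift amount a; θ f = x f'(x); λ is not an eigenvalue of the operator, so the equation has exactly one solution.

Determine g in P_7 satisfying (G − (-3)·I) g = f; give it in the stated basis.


write g with unknown coordinates in the stated basis and equate coefficients in (G − (-3)·I) g = f
solving from the highest basis element down gives g = -(3/20)x^6 - (1/10)x^5 - (1/32)x^4 - (17/56)x^3 + (289/2016)x^2 + (3389/25200)x - 971/16800
check: G g = -(21/20)x^6 + (3/10)x^5 - (61/32)x^4 + (51/56)x^3 - (65/672)x^2 - (3389/8400)x + 971/5600
so G g − (-3)·g = -(3/2)x^6 - 2x^4 + (1/3)x^2 = f ✓

g(x) = -(3/20)x^6 - (1/10)x^5 - (1/32)x^4 - (17/56)x^3 + (289/2016)x^2 + (3389/25200)x - 971/16800


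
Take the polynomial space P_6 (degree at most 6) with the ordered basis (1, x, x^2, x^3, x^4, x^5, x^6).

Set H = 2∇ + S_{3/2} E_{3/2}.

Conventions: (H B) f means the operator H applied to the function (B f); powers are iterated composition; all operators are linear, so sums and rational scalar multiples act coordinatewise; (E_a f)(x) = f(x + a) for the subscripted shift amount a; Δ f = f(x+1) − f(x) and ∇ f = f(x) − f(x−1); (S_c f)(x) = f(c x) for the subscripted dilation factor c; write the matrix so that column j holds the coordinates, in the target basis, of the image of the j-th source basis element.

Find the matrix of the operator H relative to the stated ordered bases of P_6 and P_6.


image of 1: 1
image of x: (3/2)x + 7/2
image of x^2: (9/4)x^2 + (17/2)x + 1/4
image of x^3: (27/8)x^3 + (129/8)x^2 + (33/8)x + 43/8
image of x^4: (81/16)x^4 + (113/4)x^3 + (147/8)x^2 + (113/4)x + 49/16
image of x^5: (243/32)x^5 + (1535/32)x^4 + (895/16)x^3 + (1535/16)x^2 + (895/32)x + 307/32
image of x^6: (729/64)x^6 + (2571/32)x^5 + (9015/64)x^4 + (4285/16)x^3 + (9015/64)x^2 + (2571/32)x + 601/64
each image's coordinates form column j of the matrix

the matrix is [[1, 7/2, 1/4, 43/8, 49/16, 307/32, 601/64]; [0, 3/2, 17/2, 33/8, 113/4, 895/32, 2571/32]; [0, 0, 9/4, 129/8, 147/8, 1535/16, 9015/64]; [0, 0, 0, 27/8, 113/4, 895/16, 4285/16]; [0, 0, 0, 0, 81/16, 1535/32, 9015/64]; [0, 0, 0, 0, 0, 243/32, 2571/32]; [0, 0, 0, 0, 0, 0, 729/64]] (rows listed top to bottom)


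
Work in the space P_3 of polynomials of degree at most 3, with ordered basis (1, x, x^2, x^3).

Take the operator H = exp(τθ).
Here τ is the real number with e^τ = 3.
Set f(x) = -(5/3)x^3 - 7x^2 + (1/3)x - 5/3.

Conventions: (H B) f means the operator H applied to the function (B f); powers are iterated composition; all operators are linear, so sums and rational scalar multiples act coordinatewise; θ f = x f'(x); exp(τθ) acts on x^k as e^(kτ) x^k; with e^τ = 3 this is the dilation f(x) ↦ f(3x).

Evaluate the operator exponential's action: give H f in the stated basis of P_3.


the image equals g(x) = -45x^3 - 63x^2 + x - 5/3

exp(τθ) x^k = e^(kτ) x^k; with e^τ = 3 this sends x^k to 3^k x^k
x ↦ 3 x
x^2 ↦ 9 x^2
x^3 ↦ 27 x^3
applying this coordinatewise to f: exp(τθ) f = -45x^3 - 63x^2 + x - 5/3


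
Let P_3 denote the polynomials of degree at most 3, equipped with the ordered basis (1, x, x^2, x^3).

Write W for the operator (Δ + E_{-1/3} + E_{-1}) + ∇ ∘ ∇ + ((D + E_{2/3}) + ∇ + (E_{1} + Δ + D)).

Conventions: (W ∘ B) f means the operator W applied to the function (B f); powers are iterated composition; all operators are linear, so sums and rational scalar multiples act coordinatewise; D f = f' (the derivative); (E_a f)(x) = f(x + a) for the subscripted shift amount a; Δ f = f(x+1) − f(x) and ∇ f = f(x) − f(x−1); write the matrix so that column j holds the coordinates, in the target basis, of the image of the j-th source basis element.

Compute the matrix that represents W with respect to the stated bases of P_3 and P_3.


the matrix is [[4, 16/3, 50/9, -74/27]; [0, 4, 32/3, 50/3]; [0, 0, 4, 16]; [0, 0, 0, 4]] (rows listed top to bottom)

image of 1: 4
image of x: 4x + 16/3
image of x^2: 4x^2 + (32/3)x + 50/9
image of x^3: 4x^3 + 16x^2 + (50/3)x - 74/27
each image's coordinates form column j of the matrix


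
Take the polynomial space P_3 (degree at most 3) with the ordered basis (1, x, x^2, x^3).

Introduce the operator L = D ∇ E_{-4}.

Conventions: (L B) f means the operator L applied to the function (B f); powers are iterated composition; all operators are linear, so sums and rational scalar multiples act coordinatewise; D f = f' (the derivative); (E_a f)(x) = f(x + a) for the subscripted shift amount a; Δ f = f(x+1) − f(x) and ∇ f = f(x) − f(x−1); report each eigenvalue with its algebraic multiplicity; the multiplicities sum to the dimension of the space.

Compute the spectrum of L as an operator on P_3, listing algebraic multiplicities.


λ = 0 (multiplicity 4)

image of 1: 0
image of x: 0
image of x^2: 2
image of x^3: 6x - 27
the matrix is upper triangular; its diagonal is (0, 0, 0, 0)
for a triangular matrix the eigenvalues are the diagonal entries, with algebraic multiplicity their repetition count


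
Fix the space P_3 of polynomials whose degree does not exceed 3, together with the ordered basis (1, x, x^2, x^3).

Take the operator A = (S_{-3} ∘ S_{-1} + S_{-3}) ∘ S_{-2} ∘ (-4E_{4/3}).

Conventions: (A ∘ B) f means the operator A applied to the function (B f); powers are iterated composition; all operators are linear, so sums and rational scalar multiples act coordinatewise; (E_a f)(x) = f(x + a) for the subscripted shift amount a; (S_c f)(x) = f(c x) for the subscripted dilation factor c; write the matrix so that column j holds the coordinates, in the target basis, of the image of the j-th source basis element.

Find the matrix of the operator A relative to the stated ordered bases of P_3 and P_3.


image of 1: -8
image of x: -32/3
image of x^2: -288x^2 - 128/9
image of x^3: -1152x^2 - 512/27
each image's coordinates form column j of the matrix

the matrix is [[-8, -32/3, -128/9, -512/27]; [0, 0, 0, 0]; [0, 0, -288, -1152]; [0, 0, 0, 0]] (rows listed top to bottom)


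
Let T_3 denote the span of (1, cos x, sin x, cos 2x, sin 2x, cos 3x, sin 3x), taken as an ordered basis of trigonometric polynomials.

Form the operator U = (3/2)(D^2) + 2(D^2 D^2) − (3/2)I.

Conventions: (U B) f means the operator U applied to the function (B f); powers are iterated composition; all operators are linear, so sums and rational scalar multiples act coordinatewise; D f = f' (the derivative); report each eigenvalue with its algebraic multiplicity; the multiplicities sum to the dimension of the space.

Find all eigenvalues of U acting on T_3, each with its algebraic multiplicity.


image of 1: -3/2
image of cos x: -cos x
image of sin x: -sin x
image of cos 2x: (49/2)cos 2x
image of sin 2x: (49/2)sin 2x
image of cos 3x: 147cos 3x
image of sin 3x: 147sin 3x
the matrix is diagonal; its diagonal is (-3/2, -1, -1, 49/2, 49/2, 147, 147)
for a triangular matrix the eigenvalues are the diagonal entries, with algebraic multiplicity their repetition count

λ = -3/2 (multiplicity 1), λ = -1 (multiplicity 2), λ = 49/2 (multiplicity 2), λ = 147 (multiplicity 2)


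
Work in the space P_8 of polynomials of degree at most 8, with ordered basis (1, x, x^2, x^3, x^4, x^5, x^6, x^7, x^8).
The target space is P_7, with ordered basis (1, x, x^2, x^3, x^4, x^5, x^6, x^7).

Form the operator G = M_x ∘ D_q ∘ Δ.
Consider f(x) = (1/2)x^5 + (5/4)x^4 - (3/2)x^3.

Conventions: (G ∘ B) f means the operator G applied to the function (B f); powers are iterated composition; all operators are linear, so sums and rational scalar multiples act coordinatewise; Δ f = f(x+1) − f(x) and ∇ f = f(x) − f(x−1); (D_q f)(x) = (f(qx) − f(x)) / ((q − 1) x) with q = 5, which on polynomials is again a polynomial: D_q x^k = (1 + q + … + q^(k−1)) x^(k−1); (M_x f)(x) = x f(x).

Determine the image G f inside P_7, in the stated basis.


Δ f = (5/2)x^4 + 10x^3 + 8x^2 + 3x + 1/4
D_q Δ f = 390x^3 + 310x^2 + 48x + 3
M_x D_q Δ f = 390x^4 + 310x^3 + 48x^2 + 3x

the image equals g(x) = 390x^4 + 310x^3 + 48x^2 + 3x


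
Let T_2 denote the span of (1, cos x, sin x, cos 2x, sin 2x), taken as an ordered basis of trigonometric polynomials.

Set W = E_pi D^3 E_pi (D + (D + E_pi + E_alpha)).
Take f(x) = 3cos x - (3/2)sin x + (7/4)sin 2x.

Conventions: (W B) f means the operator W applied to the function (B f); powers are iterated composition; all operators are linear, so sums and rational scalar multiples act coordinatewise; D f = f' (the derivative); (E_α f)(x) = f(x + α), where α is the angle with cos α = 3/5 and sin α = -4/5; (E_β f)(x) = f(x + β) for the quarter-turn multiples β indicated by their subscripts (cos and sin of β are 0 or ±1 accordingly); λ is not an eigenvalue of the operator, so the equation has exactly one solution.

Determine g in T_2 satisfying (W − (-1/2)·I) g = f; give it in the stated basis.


g(x) = (114/61)cos x - (27/61)sin x + (1008/64921)cos 2x + (8687/129842)sin 2x

write g with unknown coordinates in the stated basis and equate coefficients in (W − (-1/2)·I) g = f
solving from the highest basis element down gives g = (114/61)cos x - (27/61)sin x + (1008/64921)cos 2x + (8687/129842)sin 2x
check: W g = (126/61)cos x - (78/61)sin x - (504/64921)cos 2x + (111440/64921)sin 2x
so W g − (-1/2)·g = 3cos x - (3/2)sin x + (7/4)sin 2x = f ✓


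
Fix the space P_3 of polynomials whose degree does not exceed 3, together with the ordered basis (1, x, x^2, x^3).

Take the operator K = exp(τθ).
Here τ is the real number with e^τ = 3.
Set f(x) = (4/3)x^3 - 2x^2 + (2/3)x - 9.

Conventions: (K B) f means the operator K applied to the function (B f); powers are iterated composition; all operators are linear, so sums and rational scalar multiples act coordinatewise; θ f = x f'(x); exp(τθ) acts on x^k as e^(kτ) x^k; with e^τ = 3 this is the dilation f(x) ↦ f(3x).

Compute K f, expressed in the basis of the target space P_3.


exp(τθ) x^k = e^(kτ) x^k; with e^τ = 3 this sends x^k to 3^k x^k
x ↦ 3 x
x^2 ↦ 9 x^2
x^3 ↦ 27 x^3
applying this coordinatewise to f: exp(τθ) f = 36x^3 - 18x^2 + 2x - 9

the image equals g(x) = 36x^3 - 18x^2 + 2x - 9


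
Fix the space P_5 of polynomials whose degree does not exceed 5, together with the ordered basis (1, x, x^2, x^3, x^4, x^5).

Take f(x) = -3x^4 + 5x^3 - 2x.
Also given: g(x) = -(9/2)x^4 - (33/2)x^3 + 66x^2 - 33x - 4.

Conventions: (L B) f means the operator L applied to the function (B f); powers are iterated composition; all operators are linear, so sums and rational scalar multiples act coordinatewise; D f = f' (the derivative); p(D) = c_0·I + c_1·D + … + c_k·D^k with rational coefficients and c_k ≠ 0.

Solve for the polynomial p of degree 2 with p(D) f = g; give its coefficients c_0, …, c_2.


p(D) = (3/2)·I + 2·D − D^2, i.e. c_0 = 3/2, c_1 = 2, c_2 = -1

D^0 f = -3x^4 + 5x^3 - 2x
D^1 f = -12x^3 + 15x^2 - 2
D^2 f = -36x^2 + 30x
matching coefficients of g against c_0 f + c_1 Df + … from the top degree down determines the c_i
solution: c_0 = 3/2, c_1 = 2, c_2 = -1


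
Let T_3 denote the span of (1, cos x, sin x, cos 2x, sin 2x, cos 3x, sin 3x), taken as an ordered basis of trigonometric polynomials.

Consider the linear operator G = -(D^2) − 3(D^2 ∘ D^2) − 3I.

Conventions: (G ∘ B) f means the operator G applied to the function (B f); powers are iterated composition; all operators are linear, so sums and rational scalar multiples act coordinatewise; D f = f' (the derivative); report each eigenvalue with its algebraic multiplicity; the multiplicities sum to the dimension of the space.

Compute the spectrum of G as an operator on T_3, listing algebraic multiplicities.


λ = -237 (multiplicity 2), λ = -47 (multiplicity 2), λ = -5 (multiplicity 2), λ = -3 (multiplicity 1)

image of 1: -3
image of cos x: -5cos x
image of sin x: -5sin x
image of cos 2x: -47cos 2x
image of sin 2x: -47sin 2x
image of cos 3x: -237cos 3x
image of sin 3x: -237sin 3x
the matrix is diagonal; its diagonal is (-3, -5, -5, -47, -47, -237, -237)
for a triangular matrix the eigenvalues are the diagonal entries, with algebraic multiplicity their repetition count


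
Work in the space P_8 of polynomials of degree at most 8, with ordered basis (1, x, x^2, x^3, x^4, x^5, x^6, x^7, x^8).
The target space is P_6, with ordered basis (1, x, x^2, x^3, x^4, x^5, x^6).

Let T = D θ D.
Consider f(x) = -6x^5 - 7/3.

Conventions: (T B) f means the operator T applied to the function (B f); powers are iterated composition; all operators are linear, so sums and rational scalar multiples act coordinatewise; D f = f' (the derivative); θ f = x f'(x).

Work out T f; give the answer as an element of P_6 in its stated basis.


D f = -30x^4
θ D f = -120x^4
D θ D f = -480x^3

the image equals g(x) = -480x^3


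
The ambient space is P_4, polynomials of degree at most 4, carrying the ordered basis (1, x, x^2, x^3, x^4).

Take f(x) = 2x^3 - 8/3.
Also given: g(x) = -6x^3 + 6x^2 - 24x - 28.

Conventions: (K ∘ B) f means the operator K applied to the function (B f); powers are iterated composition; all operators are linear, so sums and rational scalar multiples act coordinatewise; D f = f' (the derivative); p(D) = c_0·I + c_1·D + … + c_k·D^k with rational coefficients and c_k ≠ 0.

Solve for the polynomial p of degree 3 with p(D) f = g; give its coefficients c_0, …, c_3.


D^0 f = 2x^3 - 8/3
D^1 f = 6x^2
D^2 f = 12x
D^3 f = 12
matching coefficients of g against c_0 f + c_1 Df + … from the top degree down determines the c_i
solution: c_0 = -3, c_1 = 1, c_2 = -2, c_3 = -3

c_0 = -3, c_1 = 1, c_2 = -2, c_3 = -3


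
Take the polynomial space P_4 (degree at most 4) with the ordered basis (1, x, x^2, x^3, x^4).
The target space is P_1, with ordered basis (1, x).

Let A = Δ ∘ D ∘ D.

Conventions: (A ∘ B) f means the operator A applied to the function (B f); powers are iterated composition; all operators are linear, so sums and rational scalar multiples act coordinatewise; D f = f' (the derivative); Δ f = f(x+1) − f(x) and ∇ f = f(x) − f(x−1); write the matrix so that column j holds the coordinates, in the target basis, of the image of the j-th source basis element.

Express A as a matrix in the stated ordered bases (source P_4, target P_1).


the matrix is [[0, 0, 0, 6, 12]; [0, 0, 0, 0, 24]] (rows listed top to bottom)

image of 1: 0
image of x: 0
image of x^2: 0
image of x^3: 6
image of x^4: 24x + 12
each image's coordinates form column j of the matrix
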